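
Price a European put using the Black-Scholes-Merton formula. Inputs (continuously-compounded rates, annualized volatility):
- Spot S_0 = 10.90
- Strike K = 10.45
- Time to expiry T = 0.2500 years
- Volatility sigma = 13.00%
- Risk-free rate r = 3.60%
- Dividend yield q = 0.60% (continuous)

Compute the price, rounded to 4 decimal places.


d1 = (ln(S/K) + (r - q + 0.5*sigma^2) * T) / (sigma * sqrt(T)) = 0.79651247
d2 = d1 - sigma * sqrt(T) = 0.73151247
exp(-rT) = 0.99104038; exp(-qT) = 0.99850112
P = K * exp(-rT) * N(-d2) - S_0 * exp(-qT) * N(-d1)
N(-d1) = 0.21286711; N(-d2) = 0.23223309
P = 10.4500 * 0.99104038 * 0.23223309 - 10.9000 * 0.99850112 * 0.21286711 = 0.0883

Answer: Price = 0.0883


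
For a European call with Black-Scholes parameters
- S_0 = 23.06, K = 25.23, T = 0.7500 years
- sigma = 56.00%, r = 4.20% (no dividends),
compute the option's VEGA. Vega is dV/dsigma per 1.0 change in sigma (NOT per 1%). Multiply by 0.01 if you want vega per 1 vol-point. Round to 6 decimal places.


Answer: Vega = 7.908026

Derivation:
d1 = 0.1219977248; d2 = -0.3629765013
phi(d1) = 0.3959844819; exp(-qT) = 1.0000000000; exp(-rT) = 0.9689909565
Vega = S * exp(-qT) * phi(d1) * sqrt(T) = 23.0600 * 1.0000000000 * 0.3959844819 * 0.8660254038 = 7.908026


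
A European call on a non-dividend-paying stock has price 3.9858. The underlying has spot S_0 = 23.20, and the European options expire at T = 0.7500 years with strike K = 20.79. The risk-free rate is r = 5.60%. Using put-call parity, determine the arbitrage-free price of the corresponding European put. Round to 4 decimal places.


Put-call parity: C - P = S_0 * exp(-qT) - K * exp(-rT).
S_0 * exp(-qT) = 23.2000 * 1.00000000 = 23.20000000
K * exp(-rT) = 20.7900 * 0.95886978 = 19.93490274
P = C - S*exp(-qT) + K*exp(-rT)
P = 3.9858 - 23.20000000 + 19.93490274 = 0.7207

Answer: Put price = 0.7207


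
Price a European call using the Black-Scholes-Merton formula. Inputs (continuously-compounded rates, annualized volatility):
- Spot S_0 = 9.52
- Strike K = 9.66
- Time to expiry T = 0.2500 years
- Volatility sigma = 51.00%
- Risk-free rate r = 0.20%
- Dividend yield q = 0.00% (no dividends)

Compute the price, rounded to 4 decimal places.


d1 = (ln(S/K) + (r - q + 0.5*sigma^2) * T) / (sigma * sqrt(T)) = 0.07221059
d2 = d1 - sigma * sqrt(T) = -0.18278941
exp(-rT) = 0.99950012; exp(-qT) = 1.00000000
C = S_0 * exp(-qT) * N(d1) - K * exp(-rT) * N(d2)
N(d1) = 0.52878284; N(d2) = 0.42748163
C = 9.5200 * 1.00000000 * 0.52878284 - 9.6600 * 0.99950012 * 0.42748163 = 0.9066

Answer: Price = 0.9066


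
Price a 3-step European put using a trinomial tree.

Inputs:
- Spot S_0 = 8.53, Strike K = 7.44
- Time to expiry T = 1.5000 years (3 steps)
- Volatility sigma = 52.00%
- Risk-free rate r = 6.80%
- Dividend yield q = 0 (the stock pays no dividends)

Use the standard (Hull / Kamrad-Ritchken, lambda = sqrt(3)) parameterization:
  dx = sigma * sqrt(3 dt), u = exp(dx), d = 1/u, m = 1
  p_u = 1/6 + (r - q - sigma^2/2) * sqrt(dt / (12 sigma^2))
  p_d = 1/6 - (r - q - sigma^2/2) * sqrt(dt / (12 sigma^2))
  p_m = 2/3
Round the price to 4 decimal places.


dt = T/N = 0.500000; dx = sigma*sqrt(3*dt) = 0.636867
u = exp(dx) = 1.890549; d = 1/u = 0.528947
p_u = 0.140288, p_m = 0.666667, p_d = 0.193046
Discount per step: exp(-r*dt) = 0.966572
Stock lattice S(k, j) with j the centered position index:
  k=0: S(0,+0) = 8.5300
  k=1: S(1,-1) = 4.5119; S(1,+0) = 8.5300; S(1,+1) = 16.1264
  k=2: S(2,-2) = 2.3866; S(2,-1) = 4.5119; S(2,+0) = 8.5300; S(2,+1) = 16.1264; S(2,+2) = 30.4877
  k=3: S(3,-3) = 1.2624; S(3,-2) = 2.3866; S(3,-1) = 4.5119; S(3,+0) = 8.5300; S(3,+1) = 16.1264; S(3,+2) = 30.4877; S(3,+3) = 57.6385
Terminal payoffs V(N, j) = max(K - S_T, 0):
  V(3,-3) = 6.177634; V(3,-2) = 5.053436; V(3,-1) = 2.928083; V(3,+0) = 0.000000; V(3,+1) = 0.000000; V(3,+2) = 0.000000; V(3,+3) = 0.000000
Backward induction: V(k, j) = exp(-r*dt) * [p_u * V(k+1, j+1) + p_m * V(k+1, j) + p_d * V(k+1, j-1)]
  V(2,-2) = exp(-r*dt) * [p_u*2.928083 + p_m*5.053436 + p_d*6.177634] = 4.806081
  V(2,-1) = exp(-r*dt) * [p_u*0.000000 + p_m*2.928083 + p_d*5.053436] = 2.829735
  V(2,+0) = exp(-r*dt) * [p_u*0.000000 + p_m*0.000000 + p_d*2.928083] = 0.546359
  V(2,+1) = exp(-r*dt) * [p_u*0.000000 + p_m*0.000000 + p_d*0.000000] = 0.000000
  V(2,+2) = exp(-r*dt) * [p_u*0.000000 + p_m*0.000000 + p_d*0.000000] = 0.000000
  V(1,-1) = exp(-r*dt) * [p_u*0.546359 + p_m*2.829735 + p_d*4.806081] = 2.794291
  V(1,+0) = exp(-r*dt) * [p_u*0.000000 + p_m*0.546359 + p_d*2.829735] = 0.880071
  V(1,+1) = exp(-r*dt) * [p_u*0.000000 + p_m*0.000000 + p_d*0.546359] = 0.101946
  V(0,+0) = exp(-r*dt) * [p_u*0.101946 + p_m*0.880071 + p_d*2.794291] = 1.102318

Answer: Price = V(0,0) = 1.1023


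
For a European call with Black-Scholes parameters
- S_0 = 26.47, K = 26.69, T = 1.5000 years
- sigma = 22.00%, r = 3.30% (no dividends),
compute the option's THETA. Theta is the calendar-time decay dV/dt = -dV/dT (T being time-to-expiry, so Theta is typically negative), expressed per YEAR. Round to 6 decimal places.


d1 = 0.2877150344; d2 = 0.0182711627
phi(d1) = 0.3827671249; exp(-qT) = 1.0000000000; exp(-rT) = 0.9517051581
Theta = -S*exp(-qT)*phi(d1)*sigma/(2*sqrt(T)) - r*K*exp(-rT)*N(d2) + q*S*exp(-qT)*N(d1)
N(d1) = 0.6132175597; N(d2) = 0.5072887338; sqrt(T) = 1.2247448714
Term 1 = -26.4700 * 1.0000000000 * 0.3827671249 * 0.2200 / (2 * 1.2247448714) = -0.9099879196
Term 2 = -0.0330 * 26.6900 * 0.9517051581 * 0.5072887338 = -0.4252263358
Term 3 = 0 (no dividend yield, q = 0)
Theta = -0.9099879196 + (-0.4252263358) + (0.0000000000) = -1.335214

Answer: Theta = -1.335214


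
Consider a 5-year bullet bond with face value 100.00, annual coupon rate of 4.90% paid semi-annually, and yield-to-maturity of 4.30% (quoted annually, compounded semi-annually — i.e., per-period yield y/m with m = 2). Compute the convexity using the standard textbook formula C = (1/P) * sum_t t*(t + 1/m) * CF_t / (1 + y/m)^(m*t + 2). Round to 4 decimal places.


Coupon per period c = face * coupon_rate / m = 2.450000
Periods per year m = 2; per-period yield y/m = 0.021500
Number of cashflows N = 10
Cashflows (t years, CF_t, discount factor 1/(1+y/m)^(m*t), PV):
  t = 0.5000: CF_t = 2.450000, DF = 0.978953, PV = 2.398434
  t = 1.0000: CF_t = 2.450000, DF = 0.958348, PV = 2.347953
  t = 1.5000: CF_t = 2.450000, DF = 0.938177, PV = 2.298534
  t = 2.0000: CF_t = 2.450000, DF = 0.918431, PV = 2.250156
  t = 2.5000: CF_t = 2.450000, DF = 0.899100, PV = 2.202796
  t = 3.0000: CF_t = 2.450000, DF = 0.880177, PV = 2.156432
  t = 3.5000: CF_t = 2.450000, DF = 0.861651, PV = 2.111045
  t = 4.0000: CF_t = 2.450000, DF = 0.843515, PV = 2.066613
  t = 4.5000: CF_t = 2.450000, DF = 0.825762, PV = 2.023116
  t = 5.0000: CF_t = 102.450000, DF = 0.808381, PV = 82.818670
Price P = sum_t PV_t = 102.673748
Convexity numerator sum_t t*(t + 1/m) * CF_t / (1+y/m)^(m*t + 2):
  t = 0.5000: term = 1.149267
  t = 1.0000: term = 3.375234
  t = 1.5000: term = 6.608387
  t = 2.0000: term = 10.782162
  t = 2.5000: term = 15.832837
  t = 3.0000: term = 21.699434
  t = 3.5000: term = 28.323621
  t = 4.0000: term = 35.649618
  t = 4.5000: term = 43.624104
  t = 5.0000: term = 2182.650529
Convexity = (1/P) * sum = 2349.695194 / 102.673748 = 22.885063

Answer: Convexity = 22.8851


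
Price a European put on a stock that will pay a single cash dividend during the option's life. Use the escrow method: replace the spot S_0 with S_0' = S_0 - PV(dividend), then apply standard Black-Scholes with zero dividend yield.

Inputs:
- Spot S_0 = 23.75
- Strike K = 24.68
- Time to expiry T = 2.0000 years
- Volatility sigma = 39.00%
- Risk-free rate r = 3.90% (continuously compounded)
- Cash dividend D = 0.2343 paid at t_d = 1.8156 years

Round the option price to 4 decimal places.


PV(D) = D * exp(-r * t_d) = 0.2343 * 0.93164038 = 0.21828334
S_0' = S_0 - PV(D) = 23.7500 - 0.21828334 = 23.53171666
d1 = (ln(S_0'/K) + (r + sigma^2/2)*T) / (sigma*sqrt(T)) = 0.33080986
d2 = d1 - sigma*sqrt(T) = -0.22073343
exp(-rT) = 0.92496443
N(-d1) = 0.37039406; N(-d2) = 0.58735000
P = K * exp(-rT) * N(-d2) - S_0' * N(-d1) = 24.6800 * 0.92496443 * 0.58735000 - 23.53171666 * 0.37039406 = 4.6921

Answer: Price = 4.6921


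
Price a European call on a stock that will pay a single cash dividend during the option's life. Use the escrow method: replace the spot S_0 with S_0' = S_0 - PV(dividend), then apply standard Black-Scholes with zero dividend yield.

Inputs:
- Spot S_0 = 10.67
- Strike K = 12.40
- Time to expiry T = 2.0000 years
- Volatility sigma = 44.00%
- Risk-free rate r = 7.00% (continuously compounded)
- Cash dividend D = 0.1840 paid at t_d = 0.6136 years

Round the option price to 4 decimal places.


PV(D) = D * exp(-r * t_d) = 0.1840 * 0.95795737 = 0.17626416
S_0' = S_0 - PV(D) = 10.6700 - 0.17626416 = 10.49373584
d1 = (ln(S_0'/K) + (r + sigma^2/2)*T) / (sigma*sqrt(T)) = 0.26786815
d2 = d1 - sigma*sqrt(T) = -0.35438582
exp(-rT) = 0.86935824
N(d1) = 0.60559960; N(d2) = 0.36152488
C = S_0' * N(d1) - K * exp(-rT) * N(d2) = 10.49373584 * 0.60559960 - 12.4000 * 0.86935824 * 0.36152488 = 2.4577

Answer: Price = 2.4577


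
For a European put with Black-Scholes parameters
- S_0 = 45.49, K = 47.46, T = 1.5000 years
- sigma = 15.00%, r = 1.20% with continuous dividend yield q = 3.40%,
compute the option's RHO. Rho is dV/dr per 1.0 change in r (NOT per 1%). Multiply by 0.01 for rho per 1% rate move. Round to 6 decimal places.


Answer: Rho = -48.402510

Derivation:
d1 = -0.3185410600; d2 = -0.5022527907
phi(d1) = 0.3792071184; exp(-qT) = 0.9502786705; exp(-rT) = 0.9821610324
N(-d2) = 0.6922551436
Rho = -K*T*exp(-rT)*N(-d2) = -47.4600 * 1.5000 * 0.9821610324 * 0.6922551436 = -48.402510


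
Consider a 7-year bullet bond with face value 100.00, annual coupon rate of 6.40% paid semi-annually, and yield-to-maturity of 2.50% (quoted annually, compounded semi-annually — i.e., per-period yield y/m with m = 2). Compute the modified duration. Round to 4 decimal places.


Answer: Modified duration = 5.8308

Derivation:
Coupon per period c = face * coupon_rate / m = 3.200000
Periods per year m = 2; per-period yield y/m = 0.012500
Number of cashflows N = 14
Cashflows (t years, CF_t, discount factor 1/(1+y/m)^(m*t), PV):
  t = 0.5000: CF_t = 3.200000, DF = 0.987654, PV = 3.160494
  t = 1.0000: CF_t = 3.200000, DF = 0.975461, PV = 3.121475
  t = 1.5000: CF_t = 3.200000, DF = 0.963418, PV = 3.082939
  t = 2.0000: CF_t = 3.200000, DF = 0.951524, PV = 3.044878
  t = 2.5000: CF_t = 3.200000, DF = 0.939777, PV = 3.007287
  t = 3.0000: CF_t = 3.200000, DF = 0.928175, PV = 2.970160
  t = 3.5000: CF_t = 3.200000, DF = 0.916716, PV = 2.933491
  t = 4.0000: CF_t = 3.200000, DF = 0.905398, PV = 2.897275
  t = 4.5000: CF_t = 3.200000, DF = 0.894221, PV = 2.861506
  t = 5.0000: CF_t = 3.200000, DF = 0.883181, PV = 2.826179
  t = 5.5000: CF_t = 3.200000, DF = 0.872277, PV = 2.791288
  t = 6.0000: CF_t = 3.200000, DF = 0.861509, PV = 2.756828
  t = 6.5000: CF_t = 3.200000, DF = 0.850873, PV = 2.722793
  t = 7.0000: CF_t = 103.200000, DF = 0.840368, PV = 86.725987
Price P = sum_t PV_t = 124.902578
First compute Macaulay numerator sum_t t * PV_t:
  t * PV_t at t = 0.5000: 1.580247
  t * PV_t at t = 1.0000: 3.121475
  t * PV_t at t = 1.5000: 4.624408
  t * PV_t at t = 2.0000: 6.089755
  t * PV_t at t = 2.5000: 7.518216
  t * PV_t at t = 3.0000: 8.910479
  t * PV_t at t = 3.5000: 10.267218
  t * PV_t at t = 4.0000: 11.589100
  t * PV_t at t = 4.5000: 12.876778
  t * PV_t at t = 5.0000: 14.130895
  t * PV_t at t = 5.5000: 15.352083
  t * PV_t at t = 6.0000: 16.540965
  t * PV_t at t = 6.5000: 17.698152
  t * PV_t at t = 7.0000: 607.081909
Macaulay duration D = 737.381681 / 124.902578 = 5.903655
Modified duration = D / (1 + y/m) = 5.903655 / (1 + 0.012500) = 5.830770


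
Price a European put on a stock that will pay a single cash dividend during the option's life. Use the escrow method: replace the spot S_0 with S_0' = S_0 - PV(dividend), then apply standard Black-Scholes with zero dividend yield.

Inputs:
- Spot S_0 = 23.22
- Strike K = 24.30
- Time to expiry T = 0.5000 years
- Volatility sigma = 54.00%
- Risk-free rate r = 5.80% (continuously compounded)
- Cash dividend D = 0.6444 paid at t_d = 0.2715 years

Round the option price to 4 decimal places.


Answer: Price = 4.0299

Derivation:
PV(D) = D * exp(-r * t_d) = 0.6444 * 0.98437634 = 0.63433211
S_0' = S_0 - PV(D) = 23.2200 - 0.63433211 = 22.58566789
d1 = (ln(S_0'/K) + (r + sigma^2/2)*T) / (sigma*sqrt(T)) = 0.07526547
d2 = d1 - sigma*sqrt(T) = -0.30657219
exp(-rT) = 0.97141646
N(-d1) = 0.47000175; N(-d2) = 0.62041549
P = K * exp(-rT) * N(-d2) - S_0' * N(-d1) = 24.3000 * 0.97141646 * 0.62041549 - 22.58566789 * 0.47000175 = 4.0299


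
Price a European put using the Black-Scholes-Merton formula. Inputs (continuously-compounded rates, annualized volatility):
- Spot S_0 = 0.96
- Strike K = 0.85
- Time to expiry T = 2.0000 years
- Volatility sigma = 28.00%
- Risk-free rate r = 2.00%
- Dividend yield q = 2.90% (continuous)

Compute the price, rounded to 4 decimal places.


d1 = (ln(S/K) + (r - q + 0.5*sigma^2) * T) / (sigma * sqrt(T)) = 0.45986421
d2 = d1 - sigma * sqrt(T) = 0.06388441
exp(-rT) = 0.96078944; exp(-qT) = 0.94364995
P = K * exp(-rT) * N(-d2) - S_0 * exp(-qT) * N(-d1)
N(-d1) = 0.32280685; N(-d2) = 0.47453113
P = 0.8500 * 0.96078944 * 0.47453113 - 0.9600 * 0.94364995 * 0.32280685 = 0.0951

Answer: Price = 0.0951


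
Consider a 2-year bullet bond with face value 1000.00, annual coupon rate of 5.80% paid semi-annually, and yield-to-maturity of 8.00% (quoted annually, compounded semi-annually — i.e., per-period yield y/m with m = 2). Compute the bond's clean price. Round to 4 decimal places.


Coupon per period c = face * coupon_rate / m = 29.000000
Periods per year m = 2; per-period yield y/m = 0.040000
Number of cashflows N = 4
Cashflows (t years, CF_t, discount factor 1/(1+y/m)^(m*t), PV):
  t = 0.5000: CF_t = 29.000000, DF = 0.961538, PV = 27.884615
  t = 1.0000: CF_t = 29.000000, DF = 0.924556, PV = 26.812130
  t = 1.5000: CF_t = 29.000000, DF = 0.888996, PV = 25.780894
  t = 2.0000: CF_t = 1029.000000, DF = 0.854804, PV = 879.593513
Price P = sum_t PV_t = 960.071153

Answer: Price = 960.0712


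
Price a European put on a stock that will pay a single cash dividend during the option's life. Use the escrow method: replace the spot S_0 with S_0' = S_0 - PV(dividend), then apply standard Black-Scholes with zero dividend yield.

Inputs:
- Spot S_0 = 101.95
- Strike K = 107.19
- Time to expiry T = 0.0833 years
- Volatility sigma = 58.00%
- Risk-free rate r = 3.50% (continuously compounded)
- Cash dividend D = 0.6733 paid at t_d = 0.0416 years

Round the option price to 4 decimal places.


PV(D) = D * exp(-r * t_d) = 0.6733 * 0.99854506 = 0.67232039
S_0' = S_0 - PV(D) = 101.9500 - 0.67232039 = 101.27767961
d1 = (ln(S_0'/K) + (r + sigma^2/2)*T) / (sigma*sqrt(T)) = -0.23781845
d2 = d1 - sigma*sqrt(T) = -0.40521653
exp(-rT) = 0.99708875
N(-d1) = 0.59398904; N(-d2) = 0.65734082
P = K * exp(-rT) * N(-d2) - S_0' * N(-d1) = 107.1900 * 0.99708875 * 0.65734082 - 101.27767961 * 0.59398904 = 10.0974

Answer: Price = 10.0974


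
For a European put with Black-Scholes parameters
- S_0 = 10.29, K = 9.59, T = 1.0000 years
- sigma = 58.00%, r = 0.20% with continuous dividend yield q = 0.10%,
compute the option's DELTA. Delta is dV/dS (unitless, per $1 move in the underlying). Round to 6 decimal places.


d1 = 0.4131925189; d2 = -0.1668074811
phi(d1) = 0.3663000173; exp(-qT) = 0.9990004998; exp(-rT) = 0.9980019987
N(-d1) = 0.3397327844
Delta = -exp(-qT) * N(-d1) = -0.9990004998 * 0.3397327844 = -0.339393

Answer: Delta = -0.339393


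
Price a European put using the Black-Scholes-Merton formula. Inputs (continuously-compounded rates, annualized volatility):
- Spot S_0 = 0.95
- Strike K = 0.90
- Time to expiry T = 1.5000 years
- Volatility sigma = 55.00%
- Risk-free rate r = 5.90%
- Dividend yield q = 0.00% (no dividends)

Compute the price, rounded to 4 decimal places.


d1 = (ln(S/K) + (r - q + 0.5*sigma^2) * T) / (sigma * sqrt(T)) = 0.54845147
d2 = d1 - sigma * sqrt(T) = -0.12515821
exp(-rT) = 0.91530311; exp(-qT) = 1.00000000
P = K * exp(-rT) * N(-d2) - S_0 * exp(-qT) * N(-d1)
N(-d1) = 0.29169097; N(-d2) = 0.54980085
P = 0.9000 * 0.91530311 * 0.54980085 - 0.9500 * 1.00000000 * 0.29169097 = 0.1758

Answer: Price = 0.1758


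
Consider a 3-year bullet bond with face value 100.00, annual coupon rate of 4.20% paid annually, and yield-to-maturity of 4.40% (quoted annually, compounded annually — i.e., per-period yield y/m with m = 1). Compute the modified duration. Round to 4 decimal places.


Coupon per period c = face * coupon_rate / m = 4.200000
Periods per year m = 1; per-period yield y/m = 0.044000
Number of cashflows N = 3
Cashflows (t years, CF_t, discount factor 1/(1+y/m)^(m*t), PV):
  t = 1.0000: CF_t = 4.200000, DF = 0.957854, PV = 4.022989
  t = 2.0000: CF_t = 4.200000, DF = 0.917485, PV = 3.853437
  t = 3.0000: CF_t = 104.200000, DF = 0.878817, PV = 91.572743
Price P = sum_t PV_t = 99.449169
First compute Macaulay numerator sum_t t * PV_t:
  t * PV_t at t = 1.0000: 4.022989
  t * PV_t at t = 2.0000: 7.706875
  t * PV_t at t = 3.0000: 274.718229
Macaulay duration D = 286.448092 / 99.449169 = 2.880347
Modified duration = D / (1 + y/m) = 2.880347 / (1 + 0.044000) = 2.758953

Answer: Modified duration = 2.7590


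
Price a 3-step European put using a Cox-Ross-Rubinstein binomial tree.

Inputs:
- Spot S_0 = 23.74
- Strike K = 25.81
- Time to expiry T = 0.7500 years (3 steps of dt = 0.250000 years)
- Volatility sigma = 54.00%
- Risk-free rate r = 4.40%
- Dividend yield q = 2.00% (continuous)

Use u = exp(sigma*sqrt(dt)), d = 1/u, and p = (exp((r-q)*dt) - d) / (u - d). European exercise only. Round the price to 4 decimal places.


Answer: Price = V(0,0) = 5.6001

Derivation:
dt = T/N = 0.250000
u = exp(sigma*sqrt(dt)) = 1.309964; d = 1/u = 0.763379
p = (exp((r-q)*dt) - d) / (u - d) = 0.443917
Discount per step: exp(-r*dt) = 0.989060
Stock lattice S(k, i) with i counting down-moves:
  k=0: S(0,0) = 23.7400
  k=1: S(1,0) = 31.0986; S(1,1) = 18.1226
  k=2: S(2,0) = 40.7380; S(2,1) = 23.7400; S(2,2) = 13.8344
  k=3: S(3,0) = 53.3653; S(3,1) = 31.0986; S(3,2) = 18.1226; S(3,3) = 10.5609
Terminal payoffs V(N, i) = max(K - S_T, 0):
  V(3,0) = 0.000000; V(3,1) = 0.000000; V(3,2) = 7.687371; V(3,3) = 15.249070
Backward induction: V(k, i) = exp(-r*dt) * [p * V(k+1, i) + (1-p) * V(k+1, i+1)].
  V(2,0) = exp(-r*dt) * [p*0.000000 + (1-p)*0.000000] = 0.000000
  V(2,1) = exp(-r*dt) * [p*0.000000 + (1-p)*7.687371] = 4.228048
  V(2,2) = exp(-r*dt) * [p*7.687371 + (1-p)*15.249070] = 11.762202
  V(1,0) = exp(-r*dt) * [p*0.000000 + (1-p)*4.228048] = 2.325423
  V(1,1) = exp(-r*dt) * [p*4.228048 + (1-p)*11.762202] = 8.325574
  V(0,0) = exp(-r*dt) * [p*2.325423 + (1-p)*8.325574] = 5.600062


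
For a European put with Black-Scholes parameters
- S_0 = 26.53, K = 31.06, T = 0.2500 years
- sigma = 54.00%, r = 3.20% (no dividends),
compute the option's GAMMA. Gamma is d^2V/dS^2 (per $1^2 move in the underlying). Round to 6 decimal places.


d1 = -0.4192394429; d2 = -0.6892394429
phi(d1) = 0.3653792629; exp(-qT) = 1.0000000000; exp(-rT) = 0.9920319148
Gamma = exp(-qT) * phi(d1) / (S * sigma * sqrt(T)) = 1.0000000000 * 0.3653792629 / (26.5300 * 0.5400 * 0.5000000000) = 0.051009

Answer: Gamma = 0.051009


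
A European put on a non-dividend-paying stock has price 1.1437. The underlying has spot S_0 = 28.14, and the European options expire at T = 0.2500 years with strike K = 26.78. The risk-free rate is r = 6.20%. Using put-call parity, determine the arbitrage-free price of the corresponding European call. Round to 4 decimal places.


Answer: Call price = 2.9156

Derivation:
Put-call parity: C - P = S_0 * exp(-qT) - K * exp(-rT).
S_0 * exp(-qT) = 28.1400 * 1.00000000 = 28.14000000
K * exp(-rT) = 26.7800 * 0.98461951 = 26.36811039
C = P + S*exp(-qT) - K*exp(-rT)
C = 1.1437 + 28.14000000 - 26.36811039 = 2.9156


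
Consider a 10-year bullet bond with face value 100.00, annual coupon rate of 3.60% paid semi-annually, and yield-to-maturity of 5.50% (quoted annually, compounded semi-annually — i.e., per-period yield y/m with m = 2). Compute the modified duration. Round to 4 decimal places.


Coupon per period c = face * coupon_rate / m = 1.800000
Periods per year m = 2; per-period yield y/m = 0.027500
Number of cashflows N = 20
Cashflows (t years, CF_t, discount factor 1/(1+y/m)^(m*t), PV):
  t = 0.5000: CF_t = 1.800000, DF = 0.973236, PV = 1.751825
  t = 1.0000: CF_t = 1.800000, DF = 0.947188, PV = 1.704939
  t = 1.5000: CF_t = 1.800000, DF = 0.921838, PV = 1.659308
  t = 2.0000: CF_t = 1.800000, DF = 0.897166, PV = 1.614898
  t = 2.5000: CF_t = 1.800000, DF = 0.873154, PV = 1.571677
  t = 3.0000: CF_t = 1.800000, DF = 0.849785, PV = 1.529613
  t = 3.5000: CF_t = 1.800000, DF = 0.827041, PV = 1.488674
  t = 4.0000: CF_t = 1.800000, DF = 0.804906, PV = 1.448831
  t = 4.5000: CF_t = 1.800000, DF = 0.783364, PV = 1.410055
  t = 5.0000: CF_t = 1.800000, DF = 0.762398, PV = 1.372316
  t = 5.5000: CF_t = 1.800000, DF = 0.741993, PV = 1.335588
  t = 6.0000: CF_t = 1.800000, DF = 0.722134, PV = 1.299842
  t = 6.5000: CF_t = 1.800000, DF = 0.702807, PV = 1.265053
  t = 7.0000: CF_t = 1.800000, DF = 0.683997, PV = 1.231195
  t = 7.5000: CF_t = 1.800000, DF = 0.665691, PV = 1.198243
  t = 8.0000: CF_t = 1.800000, DF = 0.647874, PV = 1.166174
  t = 8.5000: CF_t = 1.800000, DF = 0.630535, PV = 1.134962
  t = 9.0000: CF_t = 1.800000, DF = 0.613659, PV = 1.104586
  t = 9.5000: CF_t = 1.800000, DF = 0.597235, PV = 1.075023
  t = 10.0000: CF_t = 101.800000, DF = 0.581251, PV = 59.171308
Price P = sum_t PV_t = 85.534110
First compute Macaulay numerator sum_t t * PV_t:
  t * PV_t at t = 0.5000: 0.875912
  t * PV_t at t = 1.0000: 1.704939
  t * PV_t at t = 1.5000: 2.488962
  t * PV_t at t = 2.0000: 3.229797
  t * PV_t at t = 2.5000: 3.929193
  t * PV_t at t = 3.0000: 4.588839
  t * PV_t at t = 3.5000: 5.210360
  t * PV_t at t = 4.0000: 5.795326
  t * PV_t at t = 4.5000: 6.345247
  t * PV_t at t = 5.0000: 6.861581
  t * PV_t at t = 5.5000: 7.345732
  t * PV_t at t = 6.0000: 7.799052
  t * PV_t at t = 6.5000: 8.222844
  t * PV_t at t = 7.0000: 8.618366
  t * PV_t at t = 7.5000: 8.986826
  t * PV_t at t = 8.0000: 9.329389
  t * PV_t at t = 8.5000: 9.647178
  t * PV_t at t = 9.0000: 9.941274
  t * PV_t at t = 9.5000: 10.212718
  t * PV_t at t = 10.0000: 591.713077
Macaulay duration D = 712.846611 / 85.534110 = 8.334062
Modified duration = D / (1 + y/m) = 8.334062 / (1 + 0.027500) = 8.111010

Answer: Modified duration = 8.1110


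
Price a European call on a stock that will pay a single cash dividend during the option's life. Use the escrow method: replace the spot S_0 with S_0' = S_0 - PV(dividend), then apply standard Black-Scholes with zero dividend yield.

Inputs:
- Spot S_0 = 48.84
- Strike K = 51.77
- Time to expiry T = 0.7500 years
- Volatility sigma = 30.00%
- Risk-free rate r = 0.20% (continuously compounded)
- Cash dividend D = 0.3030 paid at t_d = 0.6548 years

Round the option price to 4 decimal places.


PV(D) = D * exp(-r * t_d) = 0.3030 * 0.99869126 = 0.30260345
S_0' = S_0 - PV(D) = 48.8400 - 0.30260345 = 48.53739655
d1 = (ln(S_0'/K) + (r + sigma^2/2)*T) / (sigma*sqrt(T)) = -0.11249195
d2 = d1 - sigma*sqrt(T) = -0.37229958
exp(-rT) = 0.99850112
N(d1) = 0.45521667; N(d2) = 0.35483491
C = S_0' * N(d1) - K * exp(-rT) * N(d2) = 48.53739655 * 0.45521667 - 51.7700 * 0.99850112 * 0.35483491 = 3.7528

Answer: Price = 3.7528


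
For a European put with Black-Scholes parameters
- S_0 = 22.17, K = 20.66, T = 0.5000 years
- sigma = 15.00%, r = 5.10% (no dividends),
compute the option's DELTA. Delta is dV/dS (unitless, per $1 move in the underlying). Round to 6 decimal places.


d1 = 0.9585120913; d2 = 0.8524460741
phi(d1) = 0.2520037658; exp(-qT) = 1.0000000000; exp(-rT) = 0.9748223790
N(-d1) = 0.1689022987
Delta = -exp(-qT) * N(-d1) = -1.0000000000 * 0.1689022987 = -0.168902

Answer: Delta = -0.168902


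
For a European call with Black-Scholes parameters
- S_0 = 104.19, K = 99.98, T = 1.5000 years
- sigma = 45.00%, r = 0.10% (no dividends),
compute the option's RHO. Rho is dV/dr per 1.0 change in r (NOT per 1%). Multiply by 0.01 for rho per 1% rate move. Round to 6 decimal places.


d1 = 0.3531274943; d2 = -0.1980076978
phi(d1) = 0.3748279918; exp(-qT) = 1.0000000000; exp(-rT) = 0.9985011244
N(d2) = 0.4215195205
Rho = K*T*exp(-rT)*N(d2) = 99.9800 * 1.5000 * 0.9985011244 * 0.4215195205 = 63.120531

Answer: Rho = 63.120531


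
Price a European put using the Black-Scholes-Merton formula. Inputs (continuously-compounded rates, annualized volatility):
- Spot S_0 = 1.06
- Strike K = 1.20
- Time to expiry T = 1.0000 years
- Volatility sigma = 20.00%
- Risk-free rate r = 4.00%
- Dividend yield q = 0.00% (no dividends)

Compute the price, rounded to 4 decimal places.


d1 = (ln(S/K) + (r - q + 0.5*sigma^2) * T) / (sigma * sqrt(T)) = -0.32026324
d2 = d1 - sigma * sqrt(T) = -0.52026324
exp(-rT) = 0.96078944; exp(-qT) = 1.00000000
P = K * exp(-rT) * N(-d2) - S_0 * exp(-qT) * N(-d1)
N(-d1) = 0.62561561; N(-d2) = 0.69855994
P = 1.2000 * 0.96078944 * 0.69855994 - 1.0600 * 1.00000000 * 0.62561561 = 0.1423

Answer: Price = 0.1423


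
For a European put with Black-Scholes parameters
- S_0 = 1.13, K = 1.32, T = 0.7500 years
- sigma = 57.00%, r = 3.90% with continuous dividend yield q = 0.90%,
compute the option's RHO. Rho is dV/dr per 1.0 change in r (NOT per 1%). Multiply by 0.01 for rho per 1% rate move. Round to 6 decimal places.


d1 = -0.0224388780; d2 = -0.5160733582
phi(d1) = 0.3988418587; exp(-qT) = 0.9932727301; exp(-rT) = 0.9711736407
N(-d2) = 0.6970984127
Rho = -K*T*exp(-rT)*N(-d2) = -1.3200 * 0.7500 * 0.9711736407 * 0.6970984127 = -0.670234

Answer: Rho = -0.670234


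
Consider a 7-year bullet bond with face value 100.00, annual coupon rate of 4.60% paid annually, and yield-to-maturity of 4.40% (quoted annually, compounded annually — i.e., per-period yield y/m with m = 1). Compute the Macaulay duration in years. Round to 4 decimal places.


Coupon per period c = face * coupon_rate / m = 4.600000
Periods per year m = 1; per-period yield y/m = 0.044000
Number of cashflows N = 7
Cashflows (t years, CF_t, discount factor 1/(1+y/m)^(m*t), PV):
  t = 1.0000: CF_t = 4.600000, DF = 0.957854, PV = 4.406130
  t = 2.0000: CF_t = 4.600000, DF = 0.917485, PV = 4.220431
  t = 3.0000: CF_t = 4.600000, DF = 0.878817, PV = 4.042559
  t = 4.0000: CF_t = 4.600000, DF = 0.841779, PV = 3.872183
  t = 5.0000: CF_t = 4.600000, DF = 0.806302, PV = 3.708987
  t = 6.0000: CF_t = 4.600000, DF = 0.772320, PV = 3.552670
  t = 7.0000: CF_t = 104.600000, DF = 0.739770, PV = 77.379905
Price P = sum_t PV_t = 101.182865
Macaulay numerator sum_t t * PV_t:
  t * PV_t at t = 1.0000: 4.406130
  t * PV_t at t = 2.0000: 8.440863
  t * PV_t at t = 3.0000: 12.127676
  t * PV_t at t = 4.0000: 15.488731
  t * PV_t at t = 5.0000: 18.544936
  t * PV_t at t = 6.0000: 21.316019
  t * PV_t at t = 7.0000: 541.659337
Macaulay duration D = (sum_t t * PV_t) / P = 621.983691 / 101.182865 = 6.147125

Answer: Macaulay duration = 6.1471 years


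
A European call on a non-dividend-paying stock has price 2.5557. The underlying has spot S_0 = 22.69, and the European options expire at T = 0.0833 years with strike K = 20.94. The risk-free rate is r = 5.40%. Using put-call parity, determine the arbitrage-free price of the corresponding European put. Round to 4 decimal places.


Answer: Put price = 0.7117

Derivation:
Put-call parity: C - P = S_0 * exp(-qT) - K * exp(-rT).
S_0 * exp(-qT) = 22.6900 * 1.00000000 = 22.69000000
K * exp(-rT) = 20.9400 * 0.99551190 = 20.84601922
P = C - S*exp(-qT) + K*exp(-rT)
P = 2.5557 - 22.69000000 + 20.84601922 = 0.7117


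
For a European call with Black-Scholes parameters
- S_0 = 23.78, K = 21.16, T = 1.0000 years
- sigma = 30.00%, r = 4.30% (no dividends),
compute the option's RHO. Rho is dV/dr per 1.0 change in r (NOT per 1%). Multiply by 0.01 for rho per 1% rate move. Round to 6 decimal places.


d1 = 0.6824409476; d2 = 0.3824409476
phi(d1) = 0.3160669070; exp(-qT) = 1.0000000000; exp(-rT) = 0.9579113901
N(d2) = 0.6489328386
Rho = K*T*exp(-rT)*N(d2) = 21.1600 * 1.0000 * 0.9579113901 * 0.6489328386 = 13.153483

Answer: Rho = 13.153483


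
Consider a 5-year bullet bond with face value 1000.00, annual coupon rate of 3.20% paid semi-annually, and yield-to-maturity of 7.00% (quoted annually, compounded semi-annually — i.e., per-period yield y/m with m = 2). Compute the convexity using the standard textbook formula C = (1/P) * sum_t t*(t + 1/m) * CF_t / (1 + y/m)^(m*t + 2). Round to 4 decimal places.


Coupon per period c = face * coupon_rate / m = 16.000000
Periods per year m = 2; per-period yield y/m = 0.035000
Number of cashflows N = 10
Cashflows (t years, CF_t, discount factor 1/(1+y/m)^(m*t), PV):
  t = 0.5000: CF_t = 16.000000, DF = 0.966184, PV = 15.458937
  t = 1.0000: CF_t = 16.000000, DF = 0.933511, PV = 14.936171
  t = 1.5000: CF_t = 16.000000, DF = 0.901943, PV = 14.431083
  t = 2.0000: CF_t = 16.000000, DF = 0.871442, PV = 13.943076
  t = 2.5000: CF_t = 16.000000, DF = 0.841973, PV = 13.471571
  t = 3.0000: CF_t = 16.000000, DF = 0.813501, PV = 13.016010
  t = 3.5000: CF_t = 16.000000, DF = 0.785991, PV = 12.575855
  t = 4.0000: CF_t = 16.000000, DF = 0.759412, PV = 12.150585
  t = 4.5000: CF_t = 16.000000, DF = 0.733731, PV = 11.739696
  t = 5.0000: CF_t = 1016.000000, DF = 0.708919, PV = 720.261515
Price P = sum_t PV_t = 841.984499
Convexity numerator sum_t t*(t + 1/m) * CF_t / (1+y/m)^(m*t + 2):
  t = 0.5000: term = 7.215542
  t = 1.0000: term = 20.914613
  t = 1.5000: term = 40.414712
  t = 2.0000: term = 65.080052
  t = 2.5000: term = 94.318915
  t = 3.0000: term = 127.581141
  t = 3.5000: term = 164.355738
  t = 4.0000: term = 204.168618
  t = 4.5000: term = 246.580457
  t = 5.0000: term = 18490.225354
Convexity = (1/P) * sum = 19460.855143 / 841.984499 = 23.113080

Answer: Convexity = 23.1131


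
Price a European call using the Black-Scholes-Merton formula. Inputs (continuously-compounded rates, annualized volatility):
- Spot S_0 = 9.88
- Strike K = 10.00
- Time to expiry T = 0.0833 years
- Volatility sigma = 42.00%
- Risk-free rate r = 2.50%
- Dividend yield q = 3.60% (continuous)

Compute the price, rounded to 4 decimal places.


d1 = (ln(S/K) + (r - q + 0.5*sigma^2) * T) / (sigma * sqrt(T)) = -0.04654227
d2 = d1 - sigma * sqrt(T) = -0.16776157
exp(-rT) = 0.99791967; exp(-qT) = 0.99700569
C = S_0 * exp(-qT) * N(d1) - K * exp(-rT) * N(d2)
N(d1) = 0.48143902; N(d2) = 0.43338543
C = 9.8800 * 0.99700569 * 0.48143902 - 10.0000 * 0.99791967 * 0.43338543 = 0.4175

Answer: Price = 0.4175


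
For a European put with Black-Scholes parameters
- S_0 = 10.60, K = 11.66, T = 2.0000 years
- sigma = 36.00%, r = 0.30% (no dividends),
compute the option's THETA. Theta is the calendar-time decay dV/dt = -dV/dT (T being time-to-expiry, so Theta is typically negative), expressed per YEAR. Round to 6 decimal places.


d1 = 0.0791366808; d2 = -0.4299802017
phi(d1) = 0.3976950234; exp(-qT) = 1.0000000000; exp(-rT) = 0.9940179641
Theta = -S*exp(-qT)*phi(d1)*sigma/(2*sqrt(T)) + r*K*exp(-rT)*N(-d2) - q*S*exp(-qT)*N(-d1)
N(-d1) = 0.4684619540; N(-d2) = 0.6663949785; sqrt(T) = 1.4142135624
Term 1 = -10.6000 * 1.0000000000 * 0.3976950234 * 0.3600 / (2 * 1.4142135624) = -0.5365541138
Term 2 = 0.0030 * 11.6600 * 0.9940179641 * 0.6663949785 = 0.0231710521
Term 3 = 0 (no dividend yield, q = 0)
Theta = -0.5365541138 + (0.0231710521) + (0.0000000000) = -0.513383

Answer: Theta = -0.513383


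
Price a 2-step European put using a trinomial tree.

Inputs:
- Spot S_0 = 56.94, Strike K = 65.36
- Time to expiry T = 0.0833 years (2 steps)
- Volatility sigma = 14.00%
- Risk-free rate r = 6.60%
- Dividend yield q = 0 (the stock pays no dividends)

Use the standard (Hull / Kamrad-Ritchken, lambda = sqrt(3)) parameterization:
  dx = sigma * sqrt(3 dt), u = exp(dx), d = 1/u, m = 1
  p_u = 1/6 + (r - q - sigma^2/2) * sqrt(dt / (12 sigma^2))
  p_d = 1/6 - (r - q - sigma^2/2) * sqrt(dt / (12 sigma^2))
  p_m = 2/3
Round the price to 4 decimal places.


dt = T/N = 0.041650; dx = sigma*sqrt(3*dt) = 0.049488
u = exp(dx) = 1.050733; d = 1/u = 0.951717
p_u = 0.190316, p_m = 0.666667, p_d = 0.143017
Discount per step: exp(-r*dt) = 0.997255
Stock lattice S(k, j) with j the centered position index:
  k=0: S(0,+0) = 56.9400
  k=1: S(1,-1) = 54.1908; S(1,+0) = 56.9400; S(1,+1) = 59.8287
  k=2: S(2,-2) = 51.5743; S(2,-1) = 54.1908; S(2,+0) = 56.9400; S(2,+1) = 59.8287; S(2,+2) = 62.8640
Terminal payoffs V(N, j) = max(K - S_T, 0):
  V(2,-2) = 13.785729; V(2,-1) = 11.169235; V(2,+0) = 8.420000; V(2,+1) = 5.531289; V(2,+2) = 2.496027
Backward induction: V(k, j) = exp(-r*dt) * [p_u * V(k+1, j+1) + p_m * V(k+1, j) + p_d * V(k+1, j-1)]
  V(1,-1) = exp(-r*dt) * [p_u*8.420000 + p_m*11.169235 + p_d*13.785729] = 10.989962
  V(1,+0) = exp(-r*dt) * [p_u*5.531289 + p_m*8.420000 + p_d*11.169235] = 8.240734
  V(1,+1) = exp(-r*dt) * [p_u*2.496027 + p_m*5.531289 + p_d*8.420000] = 5.352032
  V(0,+0) = exp(-r*dt) * [p_u*5.352032 + p_m*8.240734 + p_d*10.989962] = 8.061961

Answer: Price = V(0,0) = 8.0620


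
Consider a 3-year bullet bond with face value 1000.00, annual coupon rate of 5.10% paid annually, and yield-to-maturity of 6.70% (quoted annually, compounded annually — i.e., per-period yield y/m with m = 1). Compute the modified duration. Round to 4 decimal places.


Answer: Modified duration = 2.6742

Derivation:
Coupon per period c = face * coupon_rate / m = 51.000000
Periods per year m = 1; per-period yield y/m = 0.067000
Number of cashflows N = 3
Cashflows (t years, CF_t, discount factor 1/(1+y/m)^(m*t), PV):
  t = 1.0000: CF_t = 51.000000, DF = 0.937207, PV = 47.797563
  t = 2.0000: CF_t = 51.000000, DF = 0.878357, PV = 44.796217
  t = 3.0000: CF_t = 1051.000000, DF = 0.823203, PV = 865.185949
Price P = sum_t PV_t = 957.779729
First compute Macaulay numerator sum_t t * PV_t:
  t * PV_t at t = 1.0000: 47.797563
  t * PV_t at t = 2.0000: 89.592433
  t * PV_t at t = 3.0000: 2595.557847
Macaulay duration D = 2732.947844 / 957.779729 = 2.853420
Modified duration = D / (1 + y/m) = 2.853420 / (1 + 0.067000) = 2.674246


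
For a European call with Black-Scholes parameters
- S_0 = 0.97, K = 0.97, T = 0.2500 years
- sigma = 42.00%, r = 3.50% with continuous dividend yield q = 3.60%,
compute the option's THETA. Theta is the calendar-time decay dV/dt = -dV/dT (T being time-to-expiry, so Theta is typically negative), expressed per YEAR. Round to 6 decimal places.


Answer: Theta = -0.156877

Derivation:
d1 = 0.1038095238; d2 = -0.1061904762
phi(d1) = 0.3967984770; exp(-qT) = 0.9910403788; exp(-rT) = 0.9912881698
Theta = -S*exp(-qT)*phi(d1)*sigma/(2*sqrt(T)) - r*K*exp(-rT)*N(d2) + q*S*exp(-qT)*N(d1)
N(d1) = 0.5413397458; N(d2) = 0.4577156136; sqrt(T) = 0.5000000000
Term 1 = -0.9700 * 0.9910403788 * 0.3967984770 * 0.4200 / (2 * 0.5000000000) = -0.1602073257
Term 2 = -0.0350 * 0.9700 * 0.9912881698 * 0.4577156136 = -0.0154040681
Term 3 = 0.0360 * 0.9700 * 0.9910403788 * 0.5413397458 = 0.0187342150
Theta = -0.1602073257 + (-0.0154040681) + (0.0187342150) = -0.156877


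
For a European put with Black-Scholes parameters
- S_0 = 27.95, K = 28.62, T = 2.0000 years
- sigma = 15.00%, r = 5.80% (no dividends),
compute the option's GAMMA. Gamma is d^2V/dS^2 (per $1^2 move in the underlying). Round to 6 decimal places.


Answer: Gamma = 0.058118

Derivation:
d1 = 0.5412262501; d2 = 0.3290942157
phi(d1) = 0.3445894881; exp(-qT) = 1.0000000000; exp(-rT) = 0.8904752233
Gamma = exp(-qT) * phi(d1) / (S * sigma * sqrt(T)) = 1.0000000000 * 0.3445894881 / (27.9500 * 0.1500 * 1.4142135624) = 0.058118


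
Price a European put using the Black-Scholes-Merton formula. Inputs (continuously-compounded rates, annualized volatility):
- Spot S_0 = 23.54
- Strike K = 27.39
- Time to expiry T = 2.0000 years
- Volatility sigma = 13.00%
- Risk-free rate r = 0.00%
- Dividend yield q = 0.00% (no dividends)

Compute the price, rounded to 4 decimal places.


d1 = (ln(S/K) + (r - q + 0.5*sigma^2) * T) / (sigma * sqrt(T)) = -0.73200173
d2 = d1 - sigma * sqrt(T) = -0.91584950
exp(-rT) = 1.00000000; exp(-qT) = 1.00000000
P = K * exp(-rT) * N(-d2) - S_0 * exp(-qT) * N(-d1)
N(-d1) = 0.76791625; N(-d2) = 0.82012708
P = 27.3900 * 1.00000000 * 0.82012708 - 23.5400 * 1.00000000 * 0.76791625 = 4.3865

Answer: Price = 4.3865


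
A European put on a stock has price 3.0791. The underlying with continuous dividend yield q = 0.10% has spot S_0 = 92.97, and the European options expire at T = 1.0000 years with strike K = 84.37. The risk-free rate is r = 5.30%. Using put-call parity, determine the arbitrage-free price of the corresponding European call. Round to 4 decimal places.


Put-call parity: C - P = S_0 * exp(-qT) - K * exp(-rT).
S_0 * exp(-qT) = 92.9700 * 0.99900050 = 92.87707647
K * exp(-rT) = 84.3700 * 0.94838001 = 80.01482165
C = P + S*exp(-qT) - K*exp(-rT)
C = 3.0791 + 92.87707647 - 80.01482165 = 15.9414

Answer: Call price = 15.9414


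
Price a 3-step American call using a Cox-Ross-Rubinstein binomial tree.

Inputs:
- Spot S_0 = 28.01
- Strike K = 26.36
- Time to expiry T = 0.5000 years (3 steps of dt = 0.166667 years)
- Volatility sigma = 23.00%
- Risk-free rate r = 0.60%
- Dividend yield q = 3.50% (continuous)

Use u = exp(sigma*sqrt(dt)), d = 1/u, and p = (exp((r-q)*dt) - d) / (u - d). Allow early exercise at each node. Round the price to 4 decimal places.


Answer: Price = V(0,0) = 2.4901

Derivation:
dt = T/N = 0.166667
u = exp(sigma*sqrt(dt)) = 1.098447; d = 1/u = 0.910376
p = (exp((r-q)*dt) - d) / (u - d) = 0.450905
Discount per step: exp(-r*dt) = 0.999000
Stock lattice S(k, i) with i counting down-moves:
  k=0: S(0,0) = 28.0100
  k=1: S(1,0) = 30.7675; S(1,1) = 25.4996
  k=2: S(2,0) = 33.7965; S(2,1) = 28.0100; S(2,2) = 23.2143
  k=3: S(3,0) = 37.1236; S(3,1) = 30.7675; S(3,2) = 25.4996; S(3,3) = 21.1337
Terminal payoffs V(N, i) = max(S_T - K, 0):
  V(3,0) = 10.763601; V(3,1) = 4.407493; V(3,2) = 0.000000; V(3,3) = 0.000000
Backward induction: V(k, i) = exp(-r*dt) * [p * V(k+1, i) + (1-p) * V(k+1, i+1)]; then take max(V_cont, immediate exercise) for American.
  V(2,0) = exp(-r*dt) * [p*10.763601 + (1-p)*4.407493] = 7.266226; exercise = 7.436451; V(2,0) = max -> 7.436451
  V(2,1) = exp(-r*dt) * [p*4.407493 + (1-p)*0.000000] = 1.985376; exercise = 1.650000; V(2,1) = max -> 1.985376
  V(2,2) = exp(-r*dt) * [p*0.000000 + (1-p)*0.000000] = 0.000000; exercise = 0.000000; V(2,2) = max -> 0.000000
  V(1,0) = exp(-r*dt) * [p*7.436451 + (1-p)*1.985376] = 4.438854; exercise = 4.407493; V(1,0) = max -> 4.438854
  V(1,1) = exp(-r*dt) * [p*1.985376 + (1-p)*0.000000] = 0.894322; exercise = 0.000000; V(1,1) = max -> 0.894322
  V(0,0) = exp(-r*dt) * [p*4.438854 + (1-p)*0.894322] = 2.490079; exercise = 1.650000; V(0,0) = max -> 2.490079


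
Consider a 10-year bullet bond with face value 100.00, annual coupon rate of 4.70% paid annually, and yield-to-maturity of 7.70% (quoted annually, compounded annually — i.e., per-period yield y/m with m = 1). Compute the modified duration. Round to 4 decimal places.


Coupon per period c = face * coupon_rate / m = 4.700000
Periods per year m = 1; per-period yield y/m = 0.077000
Number of cashflows N = 10
Cashflows (t years, CF_t, discount factor 1/(1+y/m)^(m*t), PV):
  t = 1.0000: CF_t = 4.700000, DF = 0.928505, PV = 4.363974
  t = 2.0000: CF_t = 4.700000, DF = 0.862122, PV = 4.051972
  t = 3.0000: CF_t = 4.700000, DF = 0.800484, PV = 3.762277
  t = 4.0000: CF_t = 4.700000, DF = 0.743254, PV = 3.493293
  t = 5.0000: CF_t = 4.700000, DF = 0.690115, PV = 3.243541
  t = 6.0000: CF_t = 4.700000, DF = 0.640775, PV = 3.011644
  t = 7.0000: CF_t = 4.700000, DF = 0.594963, PV = 2.796327
  t = 8.0000: CF_t = 4.700000, DF = 0.552426, PV = 2.596404
  t = 9.0000: CF_t = 4.700000, DF = 0.512931, PV = 2.410774
  t = 10.0000: CF_t = 104.700000, DF = 0.476259, PV = 49.864291
Price P = sum_t PV_t = 79.594497
First compute Macaulay numerator sum_t t * PV_t:
  t * PV_t at t = 1.0000: 4.363974
  t * PV_t at t = 2.0000: 8.103944
  t * PV_t at t = 3.0000: 11.286830
  t * PV_t at t = 4.0000: 13.973173
  t * PV_t at t = 5.0000: 16.217703
  t * PV_t at t = 6.0000: 18.069864
  t * PV_t at t = 7.0000: 19.574288
  t * PV_t at t = 8.0000: 20.771230
  t * PV_t at t = 9.0000: 21.696967
  t * PV_t at t = 10.0000: 498.642910
Macaulay duration D = 632.700885 / 79.594497 = 7.949053
Modified duration = D / (1 + y/m) = 7.949053 / (1 + 0.077000) = 7.380736

Answer: Modified duration = 7.3807
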